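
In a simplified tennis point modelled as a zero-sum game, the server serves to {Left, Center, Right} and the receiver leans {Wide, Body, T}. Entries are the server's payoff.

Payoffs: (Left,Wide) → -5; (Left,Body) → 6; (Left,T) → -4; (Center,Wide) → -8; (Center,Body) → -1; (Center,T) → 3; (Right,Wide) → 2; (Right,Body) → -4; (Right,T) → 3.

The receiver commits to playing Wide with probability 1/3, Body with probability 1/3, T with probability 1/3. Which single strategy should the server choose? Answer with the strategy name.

Expected payoff of Left: (1/3)·(-5) + (1/3)·6 + (1/3)·(-4) = -1.
Expected payoff of Center: (1/3)·(-8) + (1/3)·(-1) + (1/3)·3 = -2.
Expected payoff of Right: (1/3)·2 + (1/3)·(-4) + (1/3)·3 = 1/3.
The largest is 1/3, so the server's best response is Right.

Right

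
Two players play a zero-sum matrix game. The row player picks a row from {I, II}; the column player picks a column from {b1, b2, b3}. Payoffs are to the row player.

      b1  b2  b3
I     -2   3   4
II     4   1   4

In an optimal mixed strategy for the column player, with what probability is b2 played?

3/4

Row minima: I → -2, II → 1; maximin = 1.
Column maxima: b1 → 4, b2 → 3, b3 → 4; minimax = 3.
1 ≠ 3, so there is no saddle point; optimal play is mixed.
b3 is strictly dominated by b2 (it gives the row player strictly more in every row), so the column player never plays it.
On the remaining 2×2 (I, II vs b1, b2):
Let the row player play I with probability p. Expected payoff against b1: (-2)p + 4(1−p) = −6p + 4; against b2: 3p + 1(1−p) = 2p + 1.
Setting these equal: −6p + 4 = 2p + 1 ⇒ −8p = -3 ⇒ p = 3/8, and the value is (-6)·(3/8) + 4 = 7/4.
For the column player: with q = P(b1), equating I's and II's payoffs gives −5q + 3 = 3q + 1 ⇒ q = 1/4.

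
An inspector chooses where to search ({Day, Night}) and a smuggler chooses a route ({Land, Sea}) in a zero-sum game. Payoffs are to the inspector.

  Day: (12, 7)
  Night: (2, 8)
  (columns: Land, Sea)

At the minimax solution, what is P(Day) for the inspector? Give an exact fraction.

Row minima: Day → 7, Night → 2; maximin = 7.
Column maxima: Land → 12, Sea → 8; minimax = 8.
7 ≠ 8, so there is no saddle point; optimal play is mixed.
Let the inspector play Day with probability p. Expected payoff against Land: 12p + 2(1−p) = 10p + 2; against Sea: 7p + 8(1−p) = −p + 8.
Setting these equal: 10p + 2 = −p + 8 ⇒ 11p = 6 ⇒ p = 6/11, and the value is (10)·(6/11) + 2 = 82/11.
For the smuggler: with q = P(Land), equating Day's and Night's payoffs gives 5q + 7 = −6q + 8 ⇒ q = 1/11.

6/11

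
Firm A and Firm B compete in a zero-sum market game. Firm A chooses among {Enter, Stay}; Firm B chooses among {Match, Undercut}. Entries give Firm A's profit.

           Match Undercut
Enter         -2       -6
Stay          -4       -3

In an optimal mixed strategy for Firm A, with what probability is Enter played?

Row minima: Enter → -6, Stay → -4; maximin = -4.
Column maxima: Match → -2, Undercut → -3; minimax = -3.
-4 ≠ -3, so there is no saddle point; optimal play is mixed.
Let Firm A play Enter with probability p. Expected payoff against Match: (-2)p + (-4)(1−p) = 2p − 4; against Undercut: (-6)p + (-3)(1−p) = −3p − 3.
Setting these equal: 2p − 4 = −3p − 3 ⇒ 5p = 1 ⇒ p = 1/5, and the value is (2)·(1/5) − 4 = -18/5.
For Firm B: with q = P(Match), equating Enter's and Stay's payoffs gives 4q − 6 = −q − 3 ⇒ q = 3/5.

1/5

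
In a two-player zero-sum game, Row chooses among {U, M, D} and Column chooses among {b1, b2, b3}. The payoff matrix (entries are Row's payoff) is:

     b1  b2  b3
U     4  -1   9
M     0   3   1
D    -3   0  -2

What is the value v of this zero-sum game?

3/2

Row minima: U → -1, M → 0, D → -3; maximin = 0.
Column maxima: b1 → 4, b2 → 3, b3 → 9; minimax = 3.
0 ≠ 3, so there is no saddle point; optimal play is mixed.
D is strictly dominated by M, so Row never plays it.
b3 is strictly dominated by b1 (it gives Row strictly more in every row), so Column never plays it.
On the remaining 2×2 (U, M vs b1, b2):
Let Row play U with probability p. Expected payoff against b1: 4p + 0(1−p) = 4p; against b2: (-1)p + 3(1−p) = −4p + 3.
Setting these equal: 4p = −4p + 3 ⇒ 8p = 3 ⇒ p = 3/8, and the value is (4)·(3/8) = 3/2.
For Column: with q = P(b1), equating U's and M's payoffs gives 5q − 1 = −3q + 3 ⇒ q = 1/2.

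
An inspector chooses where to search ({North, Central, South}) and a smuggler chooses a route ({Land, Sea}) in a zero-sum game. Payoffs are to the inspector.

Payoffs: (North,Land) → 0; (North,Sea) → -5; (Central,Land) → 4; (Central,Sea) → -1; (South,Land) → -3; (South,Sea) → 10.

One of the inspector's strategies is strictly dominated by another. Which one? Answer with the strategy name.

Central gives a strictly higher payoff than North against every column: 4 > 0, -1 > -5.
So North is strictly dominated and the inspector never plays it.

North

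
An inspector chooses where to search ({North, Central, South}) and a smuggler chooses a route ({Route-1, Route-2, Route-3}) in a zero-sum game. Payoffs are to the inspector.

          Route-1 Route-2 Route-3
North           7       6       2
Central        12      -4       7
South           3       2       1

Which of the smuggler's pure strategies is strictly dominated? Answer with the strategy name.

Route-2 holds the inspector's payoff strictly below Route-1 in every row: 6 < 7, -4 < 12, 2 < 3.
So Route-1 is strictly dominated for the smuggler.

Route-1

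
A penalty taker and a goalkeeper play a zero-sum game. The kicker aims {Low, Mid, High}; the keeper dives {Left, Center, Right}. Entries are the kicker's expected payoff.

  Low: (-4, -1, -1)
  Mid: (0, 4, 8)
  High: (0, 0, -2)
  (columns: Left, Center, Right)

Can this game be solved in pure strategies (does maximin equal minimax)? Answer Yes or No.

Yes

Row minima: Low → -4, Mid → 0, High → -2; maximin = 0.
Column maxima: Left → 0, Center → 4, Right → 8; minimax = 0.
maximin = minimax = 0, so a saddle point exists.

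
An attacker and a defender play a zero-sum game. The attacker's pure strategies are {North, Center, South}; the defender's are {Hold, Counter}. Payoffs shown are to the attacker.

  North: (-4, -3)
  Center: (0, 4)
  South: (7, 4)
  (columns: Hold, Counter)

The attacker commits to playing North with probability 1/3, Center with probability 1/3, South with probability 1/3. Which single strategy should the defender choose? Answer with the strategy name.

Hold

If the defender plays Hold, the attacker's expected payoff is (1/3)·(-4) + (1/3)·0 + (1/3)·7 = 1.
If the defender plays Counter, the attacker's expected payoff is (1/3)·(-3) + (1/3)·4 + (1/3)·4 = 5/3.
The defender minimizes the attacker's payoff; the smallest is 1, so the best response is Hold.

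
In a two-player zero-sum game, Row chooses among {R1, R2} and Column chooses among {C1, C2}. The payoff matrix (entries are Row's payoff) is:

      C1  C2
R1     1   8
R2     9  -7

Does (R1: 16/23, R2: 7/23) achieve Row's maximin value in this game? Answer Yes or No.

Against C1 this mix gives (16/23)·1 + (7/23)·9 = 79/23.
Against C2 this mix gives (16/23)·8 + (7/23)·(-7) = 79/23.
All of Column's active replies (C1, C2) yield 79/23, and no column does worse for Row. The mix makes Column indifferent and guarantees 79/23, so it is optimal.

Yes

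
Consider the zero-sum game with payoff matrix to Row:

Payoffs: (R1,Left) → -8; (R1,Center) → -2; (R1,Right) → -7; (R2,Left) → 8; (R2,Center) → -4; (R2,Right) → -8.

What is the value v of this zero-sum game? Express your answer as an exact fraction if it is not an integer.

-120/17

Row minima: R1 → -8, R2 → -8; maximin = -8.
Column maxima: Left → 8, Center → -2, Right → -7; minimax = -7.
-8 ≠ -7, so there is no saddle point; optimal play is mixed.
Center is strictly dominated by Right (it gives Row strictly more in every row), so Column never plays it.
On the remaining 2×2 (R1, R2 vs Left, Right):
Let Row play R1 with probability p. Expected payoff against Left: (-8)p + 8(1−p) = −16p + 8; against Right: (-7)p + (-8)(1−p) = p − 8.
Setting these equal: −16p + 8 = p − 8 ⇒ −17p = -16 ⇒ p = 16/17, and the value is (-16)·(16/17) + 8 = -120/17.
For Column: with q = P(Left), equating R1's and R2's payoffs gives −q − 7 = 16q − 8 ⇒ q = 1/17.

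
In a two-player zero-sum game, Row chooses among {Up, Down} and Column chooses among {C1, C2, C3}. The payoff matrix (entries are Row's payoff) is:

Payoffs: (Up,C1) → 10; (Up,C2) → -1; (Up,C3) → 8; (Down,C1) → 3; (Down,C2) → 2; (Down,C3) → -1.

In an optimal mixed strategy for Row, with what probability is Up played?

Row minima: Up → -1, Down → -1; maximin = -1.
Column maxima: C1 → 10, C2 → 2, C3 → 8; minimax = 2.
-1 ≠ 2, so there is no saddle point; optimal play is mixed.
C1 is strictly dominated by C2 (it gives Row strictly more in every row), so Column never plays it.
On the remaining 2×2 (Up, Down vs C2, C3):
Let Row play Up with probability p. Expected payoff against C2: (-1)p + 2(1−p) = −3p + 2; against C3: 8p + (-1)(1−p) = 9p − 1.
Setting these equal: −3p + 2 = 9p − 1 ⇒ −12p = -3 ⇒ p = 1/4, and the value is (-3)·(1/4) + 2 = 5/4.
For Column: with q = P(C2), equating Up's and Down's payoffs gives −9q + 8 = 3q − 1 ⇒ q = 3/4.

1/4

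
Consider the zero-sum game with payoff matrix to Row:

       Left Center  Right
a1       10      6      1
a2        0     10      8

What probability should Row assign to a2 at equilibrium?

9/17

Row minima: a1 → 1, a2 → 0; maximin = 1.
Column maxima: Left → 10, Center → 10, Right → 8; minimax = 8.
1 ≠ 8, so there is no saddle point; optimal play is mixed.
Center is strictly dominated by Right (it gives Row strictly more in every row), so Column never plays it.
On the remaining 2×2 (a1, a2 vs Left, Right):
Let Row play a1 with probability p. Expected payoff against Left: 10p + 0(1−p) = 10p; against Right: 1p + 8(1−p) = −7p + 8.
Setting these equal: 10p = −7p + 8 ⇒ 17p = 8 ⇒ p = 8/17, and the value is (10)·(8/17) = 80/17.
For Column: with q = P(Left), equating a1's and a2's payoffs gives 9q + 1 = −8q + 8 ⇒ q = 7/17.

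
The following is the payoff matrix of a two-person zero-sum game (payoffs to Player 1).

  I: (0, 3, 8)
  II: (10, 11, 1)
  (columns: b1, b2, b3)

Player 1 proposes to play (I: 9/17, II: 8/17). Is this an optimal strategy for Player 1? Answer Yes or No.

Yes

Against b1 this mix gives (9/17)·0 + (8/17)·10 = 80/17.
Against b2 this mix gives (9/17)·3 + (8/17)·11 = 115/17.
Against b3 this mix gives (9/17)·8 + (8/17)·1 = 80/17.
All of Player 2's active replies (b1, b3) yield 80/17, and no column does worse for Player 1. The mix makes Player 2 indifferent and guarantees 80/17, so it is optimal.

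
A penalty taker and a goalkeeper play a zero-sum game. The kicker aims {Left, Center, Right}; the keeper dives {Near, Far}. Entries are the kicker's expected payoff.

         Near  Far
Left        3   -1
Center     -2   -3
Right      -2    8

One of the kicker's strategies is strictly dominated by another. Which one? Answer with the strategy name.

Left gives a strictly higher payoff than Center against every column: 3 > -2, -1 > -3.
So Center is strictly dominated and the kicker never plays it.

Center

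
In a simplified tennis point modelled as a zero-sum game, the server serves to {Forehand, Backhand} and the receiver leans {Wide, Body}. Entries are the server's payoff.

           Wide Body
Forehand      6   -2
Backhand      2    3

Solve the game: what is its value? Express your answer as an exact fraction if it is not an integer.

22/9

Row minima: Forehand → -2, Backhand → 2; maximin = 2.
Column maxima: Wide → 6, Body → 3; minimax = 3.
2 ≠ 3, so there is no saddle point; optimal play is mixed.
Let the server play Forehand with probability p. Expected payoff against Wide: 6p + 2(1−p) = 4p + 2; against Body: (-2)p + 3(1−p) = −5p + 3.
Setting these equal: 4p + 2 = −5p + 3 ⇒ 9p = 1 ⇒ p = 1/9, and the value is (4)·(1/9) + 2 = 22/9.
For the receiver: with q = P(Wide), equating Forehand's and Backhand's payoffs gives 8q − 2 = −q + 3 ⇒ q = 5/9.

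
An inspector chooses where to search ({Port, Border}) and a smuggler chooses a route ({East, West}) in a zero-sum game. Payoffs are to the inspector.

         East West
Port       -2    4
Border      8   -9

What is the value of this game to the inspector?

14/23

Row minima: Port → -2, Border → -9; maximin = -2.
Column maxima: East → 8, West → 4; minimax = 4.
-2 ≠ 4, so there is no saddle point; optimal play is mixed.
Let the inspector play Port with probability p. Expected payoff against East: (-2)p + 8(1−p) = −10p + 8; against West: 4p + (-9)(1−p) = 13p − 9.
Setting these equal: −10p + 8 = 13p − 9 ⇒ −23p = -17 ⇒ p = 17/23, and the value is (-10)·(17/23) + 8 = 14/23.
For the smuggler: with q = P(East), equating Port's and Border's payoffs gives −6q + 4 = 17q − 9 ⇒ q = 13/23.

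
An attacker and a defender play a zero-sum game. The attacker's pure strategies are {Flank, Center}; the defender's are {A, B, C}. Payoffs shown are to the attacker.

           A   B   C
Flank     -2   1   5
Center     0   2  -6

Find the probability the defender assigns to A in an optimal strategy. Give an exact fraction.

Row minima: Flank → -2, Center → -6; maximin = -2.
Column maxima: A → 0, B → 2, C → 5; minimax = 0.
-2 ≠ 0, so there is no saddle point; optimal play is mixed.
B is strictly dominated by A (it gives the attacker strictly more in every row), so the defender never plays it.
On the remaining 2×2 (Flank, Center vs A, C):
Let the attacker play Flank with probability p. Expected payoff against A: (-2)p + 0(1−p) = −2p; against C: 5p + (-6)(1−p) = 11p − 6.
Setting these equal: −2p = 11p − 6 ⇒ −13p = -6 ⇒ p = 6/13, and the value is (-2)·(6/13) = -12/13.
For the defender: with q = P(A), equating Flank's and Center's payoffs gives −7q + 5 = 6q − 6 ⇒ q = 11/13.

11/13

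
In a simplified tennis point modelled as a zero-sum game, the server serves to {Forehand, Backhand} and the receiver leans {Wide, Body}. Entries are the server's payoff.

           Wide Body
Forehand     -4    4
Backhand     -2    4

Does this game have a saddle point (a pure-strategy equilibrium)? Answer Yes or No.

Row minima: Forehand → -4, Backhand → -2; maximin = -2.
Column maxima: Wide → -2, Body → 4; minimax = -2.
maximin = minimax = -2, so a saddle point exists.

Yes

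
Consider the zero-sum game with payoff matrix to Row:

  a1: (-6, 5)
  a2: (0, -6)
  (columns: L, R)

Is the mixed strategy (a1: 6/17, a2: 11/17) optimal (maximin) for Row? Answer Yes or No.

Yes

Against L this mix gives (6/17)·(-6) + (11/17)·0 = -36/17.
Against R this mix gives (6/17)·5 + (11/17)·(-6) = -36/17.
All of Column's active replies (L, R) yield -36/17, and no column does worse for Row. The mix makes Column indifferent and guarantees -36/17, so it is optimal.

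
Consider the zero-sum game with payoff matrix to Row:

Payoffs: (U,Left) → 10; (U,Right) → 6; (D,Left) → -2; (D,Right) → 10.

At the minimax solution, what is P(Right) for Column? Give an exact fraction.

3/4

Row minima: U → 6, D → -2; maximin = 6.
Column maxima: Left → 10, Right → 10; minimax = 10.
6 ≠ 10, so there is no saddle point; optimal play is mixed.
Let Row play U with probability p. Expected payoff against Left: 10p + (-2)(1−p) = 12p − 2; against Right: 6p + 10(1−p) = −4p + 10.
Setting these equal: 12p − 2 = −4p + 10 ⇒ 16p = 12 ⇒ p = 3/4, and the value is (12)·(3/4) − 2 = 7.
For Column: with q = P(Left), equating U's and D's payoffs gives 4q + 6 = −12q + 10 ⇒ q = 1/4.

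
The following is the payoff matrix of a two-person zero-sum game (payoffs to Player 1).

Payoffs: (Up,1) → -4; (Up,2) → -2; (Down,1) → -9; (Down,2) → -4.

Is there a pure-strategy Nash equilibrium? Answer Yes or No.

Row minima: Up → -4, Down → -9; maximin = -4.
Column maxima: 1 → -4, 2 → -2; minimax = -4.
maximin = minimax = -4, so a saddle point exists.

Yes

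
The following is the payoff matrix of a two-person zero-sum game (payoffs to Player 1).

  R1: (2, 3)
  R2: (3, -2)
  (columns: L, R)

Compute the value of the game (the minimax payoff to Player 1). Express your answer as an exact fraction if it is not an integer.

Row minima: R1 → 2, R2 → -2; maximin = 2.
Column maxima: L → 3, R → 3; minimax = 3.
2 ≠ 3, so there is no saddle point; optimal play is mixed.
Let Player 1 play R1 with probability p. Expected payoff against L: 2p + 3(1−p) = −p + 3; against R: 3p + (-2)(1−p) = 5p − 2.
Setting these equal: −p + 3 = 5p − 2 ⇒ −6p = -5 ⇒ p = 5/6, and the value is (-1)·(5/6) + 3 = 13/6.
For Player 2: with q = P(L), equating R1's and R2's payoffs gives −q + 3 = 5q − 2 ⇒ q = 5/6.

13/6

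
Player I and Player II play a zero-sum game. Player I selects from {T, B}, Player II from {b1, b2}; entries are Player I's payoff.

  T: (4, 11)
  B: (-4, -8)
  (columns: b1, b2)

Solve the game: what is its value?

4

Row minima: T → 4, B → -8; maximin = 4.
Column maxima: b1 → 4, b2 → 11; minimax = 4.
Since maximin = minimax = 4, there is a saddle point and the value is 4.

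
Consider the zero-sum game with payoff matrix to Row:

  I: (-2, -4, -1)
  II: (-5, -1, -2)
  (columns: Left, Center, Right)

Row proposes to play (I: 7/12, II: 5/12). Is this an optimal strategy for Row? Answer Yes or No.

Against Left this mix gives (7/12)·(-2) + (5/12)·(-5) = -13/4.
Against Center this mix gives (7/12)·(-4) + (5/12)·(-1) = -11/4.
Against Right this mix gives (7/12)·(-1) + (5/12)·(-2) = -17/12.
Column will play Left, holding Row to -13/4. Shifting weight toward the row that does better against Left would raise this floor (the equalizing mix achieves -3 against both Left and Center), so the proposed strategy is not optimal.

No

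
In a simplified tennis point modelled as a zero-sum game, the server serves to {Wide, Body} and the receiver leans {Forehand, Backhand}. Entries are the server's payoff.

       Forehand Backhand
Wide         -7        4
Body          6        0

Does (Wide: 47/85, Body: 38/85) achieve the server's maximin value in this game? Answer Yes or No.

Against Forehand this mix gives (47/85)·(-7) + (38/85)·6 = -101/85.
Against Backhand this mix gives (47/85)·4 + (38/85)·0 = 188/85.
The receiver will play Forehand, holding the server to -101/85. Shifting weight toward the row that does better against Forehand would raise this floor (the equalizing mix achieves 24/17 against both Forehand and Backhand), so the proposed strategy is not optimal.

No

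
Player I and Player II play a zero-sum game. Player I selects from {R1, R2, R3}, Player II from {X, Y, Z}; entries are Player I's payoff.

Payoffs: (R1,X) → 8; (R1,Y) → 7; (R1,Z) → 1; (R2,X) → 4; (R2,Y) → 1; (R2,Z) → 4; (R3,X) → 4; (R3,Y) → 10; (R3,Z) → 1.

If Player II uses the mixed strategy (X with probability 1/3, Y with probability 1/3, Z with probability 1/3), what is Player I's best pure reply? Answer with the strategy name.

R1

Expected payoff of R1: (1/3)·8 + (1/3)·7 + (1/3)·1 = 16/3.
Expected payoff of R2: (1/3)·4 + (1/3)·1 + (1/3)·4 = 3.
Expected payoff of R3: (1/3)·4 + (1/3)·10 + (1/3)·1 = 5.
The largest is 16/3, so Player I's best response is R1.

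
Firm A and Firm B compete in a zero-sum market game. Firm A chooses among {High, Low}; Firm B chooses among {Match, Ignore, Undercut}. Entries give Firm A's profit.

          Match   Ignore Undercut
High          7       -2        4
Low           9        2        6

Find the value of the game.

Row minima: High → -2, Low → 2; maximin = 2.
Column maxima: Match → 9, Ignore → 2, Undercut → 6; minimax = 2.
Since maximin = minimax = 2, there is a saddle point and the value is 2.

2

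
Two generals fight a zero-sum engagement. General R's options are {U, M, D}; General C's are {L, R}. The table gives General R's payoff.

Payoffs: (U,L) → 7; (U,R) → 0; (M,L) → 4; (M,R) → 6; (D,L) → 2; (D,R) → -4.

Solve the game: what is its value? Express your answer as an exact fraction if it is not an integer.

Row minima: U → 0, M → 4, D → -4; maximin = 4.
Column maxima: L → 7, R → 6; minimax = 6.
4 ≠ 6, so there is no saddle point; optimal play is mixed.
D is strictly dominated by U, so General R never plays it.
On the remaining 2×2 (U, M vs L, R):
Let General R play U with probability p. Expected payoff against L: 7p + 4(1−p) = 3p + 4; against R: 0p + 6(1−p) = −6p + 6.
Setting these equal: 3p + 4 = −6p + 6 ⇒ 9p = 2 ⇒ p = 2/9, and the value is (3)·(2/9) + 4 = 14/3.
For General C: with q = P(L), equating U's and M's payoffs gives 7q = −2q + 6 ⇒ q = 2/3.

14/3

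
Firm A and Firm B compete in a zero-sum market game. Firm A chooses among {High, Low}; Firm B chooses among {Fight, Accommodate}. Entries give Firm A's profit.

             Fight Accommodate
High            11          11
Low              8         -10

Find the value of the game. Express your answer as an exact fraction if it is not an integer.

Row minima: High → 11, Low → -10; maximin = 11.
Column maxima: Fight → 11, Accommodate → 11; minimax = 11.
Since maximin = minimax = 11, there is a saddle point and the value is 11.

11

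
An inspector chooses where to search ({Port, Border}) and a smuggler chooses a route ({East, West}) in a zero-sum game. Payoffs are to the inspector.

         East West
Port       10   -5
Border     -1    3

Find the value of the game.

Row minima: Port → -5, Border → -1; maximin = -1.
Column maxima: East → 10, West → 3; minimax = 3.
-1 ≠ 3, so there is no saddle point; optimal play is mixed.
Let the inspector play Port with probability p. Expected payoff against East: 10p + (-1)(1−p) = 11p − 1; against West: (-5)p + 3(1−p) = −8p + 3.
Setting these equal: 11p − 1 = −8p + 3 ⇒ 19p = 4 ⇒ p = 4/19, and the value is (11)·(4/19) − 1 = 25/19.
For the smuggler: with q = P(East), equating Port's and Border's payoffs gives 15q − 5 = −4q + 3 ⇒ q = 8/19.

25/19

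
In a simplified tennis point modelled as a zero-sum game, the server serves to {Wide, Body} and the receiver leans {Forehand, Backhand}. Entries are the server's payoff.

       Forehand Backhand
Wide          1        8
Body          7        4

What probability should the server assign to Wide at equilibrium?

Row minima: Wide → 1, Body → 4; maximin = 4.
Column maxima: Forehand → 7, Backhand → 8; minimax = 7.
4 ≠ 7, so there is no saddle point; optimal play is mixed.
Let the server play Wide with probability p. Expected payoff against Forehand: 1p + 7(1−p) = −6p + 7; against Backhand: 8p + 4(1−p) = 4p + 4.
Setting these equal: −6p + 7 = 4p + 4 ⇒ −10p = -3 ⇒ p = 3/10, and the value is (-6)·(3/10) + 7 = 26/5.
For the receiver: with q = P(Forehand), equating Wide's and Body's payoffs gives −7q + 8 = 3q + 4 ⇒ q = 2/5.

3/10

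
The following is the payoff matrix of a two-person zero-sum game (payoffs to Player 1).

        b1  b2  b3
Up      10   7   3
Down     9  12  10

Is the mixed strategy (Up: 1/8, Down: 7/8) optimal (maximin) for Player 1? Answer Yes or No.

Yes

Against b1 this mix gives (1/8)·10 + (7/8)·9 = 73/8.
Against b2 this mix gives (1/8)·7 + (7/8)·12 = 91/8.
Against b3 this mix gives (1/8)·3 + (7/8)·10 = 73/8.
All of Player 2's active replies (b1, b3) yield 73/8, and no column does worse for Player 1. The mix makes Player 2 indifferent and guarantees 73/8, so it is optimal.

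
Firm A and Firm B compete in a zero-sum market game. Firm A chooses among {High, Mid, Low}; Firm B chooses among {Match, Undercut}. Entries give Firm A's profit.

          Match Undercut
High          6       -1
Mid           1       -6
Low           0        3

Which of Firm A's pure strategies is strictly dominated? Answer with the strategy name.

Mid

High gives a strictly higher payoff than Mid against every column: 6 > 1, -1 > -6.
So Mid is strictly dominated and Firm A never plays it.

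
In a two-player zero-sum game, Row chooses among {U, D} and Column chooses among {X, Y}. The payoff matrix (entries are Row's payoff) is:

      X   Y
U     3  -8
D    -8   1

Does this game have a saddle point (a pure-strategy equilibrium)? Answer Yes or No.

No

Row minima: U → -8, D → -8; maximin = -8.
Column maxima: X → 3, Y → 1; minimax = 1.
-8 ≠ 1, so no pure-strategy equilibrium exists.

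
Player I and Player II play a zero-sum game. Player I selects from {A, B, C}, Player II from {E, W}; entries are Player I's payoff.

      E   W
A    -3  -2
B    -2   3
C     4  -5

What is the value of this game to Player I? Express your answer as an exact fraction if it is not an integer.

Row minima: A → -3, B → -2, C → -5; maximin = -2.
Column maxima: E → 4, W → 3; minimax = 3.
-2 ≠ 3, so there is no saddle point; optimal play is mixed.
A is strictly dominated by B, so Player I never plays it.
On the remaining 2×2 (B, C vs E, W):
Let Player I play B with probability p. Expected payoff against E: (-2)p + 4(1−p) = −6p + 4; against W: 3p + (-5)(1−p) = 8p − 5.
Setting these equal: −6p + 4 = 8p − 5 ⇒ −14p = -9 ⇒ p = 9/14, and the value is (-6)·(9/14) + 4 = 1/7.
For Player II: with q = P(E), equating B's and C's payoffs gives −5q + 3 = 9q − 5 ⇒ q = 4/7.

1/7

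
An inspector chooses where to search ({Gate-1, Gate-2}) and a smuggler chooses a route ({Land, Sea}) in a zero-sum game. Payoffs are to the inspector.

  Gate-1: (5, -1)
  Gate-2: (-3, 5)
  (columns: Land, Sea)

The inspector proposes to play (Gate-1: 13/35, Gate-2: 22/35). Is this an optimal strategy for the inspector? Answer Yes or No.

Against Land this mix gives (13/35)·5 + (22/35)·(-3) = -1/35.
Against Sea this mix gives (13/35)·(-1) + (22/35)·5 = 97/35.
The smuggler will play Land, holding the inspector to -1/35. Shifting weight toward the row that does better against Land would raise this floor (the equalizing mix achieves 11/7 against both Land and Sea), so the proposed strategy is not optimal.

No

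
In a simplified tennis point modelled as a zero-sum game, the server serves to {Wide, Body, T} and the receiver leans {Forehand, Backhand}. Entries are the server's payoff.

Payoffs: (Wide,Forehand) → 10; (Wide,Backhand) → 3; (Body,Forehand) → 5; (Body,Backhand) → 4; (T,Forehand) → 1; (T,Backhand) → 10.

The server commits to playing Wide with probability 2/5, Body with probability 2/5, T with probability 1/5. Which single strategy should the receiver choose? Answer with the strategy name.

Backhand

If the receiver plays Forehand, the server's expected payoff is (2/5)·10 + (2/5)·5 + (1/5)·1 = 31/5.
If the receiver plays Backhand, the server's expected payoff is (2/5)·3 + (2/5)·4 + (1/5)·10 = 24/5.
The receiver minimizes the server's payoff; the smallest is 24/5, so the best response is Backhand.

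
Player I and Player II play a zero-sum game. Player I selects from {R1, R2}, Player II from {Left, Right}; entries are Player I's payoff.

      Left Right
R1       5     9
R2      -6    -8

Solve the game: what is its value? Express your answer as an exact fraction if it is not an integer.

5

Row minima: R1 → 5, R2 → -8; maximin = 5.
Column maxima: Left → 5, Right → 9; minimax = 5.
Since maximin = minimax = 5, there is a saddle point and the value is 5.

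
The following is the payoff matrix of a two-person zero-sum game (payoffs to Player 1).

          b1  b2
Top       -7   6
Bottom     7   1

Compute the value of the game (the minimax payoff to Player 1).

49/19

Row minima: Top → -7, Bottom → 1; maximin = 1.
Column maxima: b1 → 7, b2 → 6; minimax = 6.
1 ≠ 6, so there is no saddle point; optimal play is mixed.
Let Player 1 play Top with probability p. Expected payoff against b1: (-7)p + 7(1−p) = −14p + 7; against b2: 6p + 1(1−p) = 5p + 1.
Setting these equal: −14p + 7 = 5p + 1 ⇒ −19p = -6 ⇒ p = 6/19, and the value is (-14)·(6/19) + 7 = 49/19.
For Player 2: with q = P(b1), equating Top's and Bottom's payoffs gives −13q + 6 = 6q + 1 ⇒ q = 5/19.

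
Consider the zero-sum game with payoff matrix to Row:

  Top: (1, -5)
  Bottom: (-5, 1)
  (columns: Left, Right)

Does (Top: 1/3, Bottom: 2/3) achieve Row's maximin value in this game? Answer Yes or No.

No

Against Left this mix gives (1/3)·1 + (2/3)·(-5) = -3.
Against Right this mix gives (1/3)·(-5) + (2/3)·1 = -1.
Column will play Left, holding Row to -3. Shifting weight toward the row that does better against Left would raise this floor (the equalizing mix achieves -2 against both Left and Right), so the proposed strategy is not optimal.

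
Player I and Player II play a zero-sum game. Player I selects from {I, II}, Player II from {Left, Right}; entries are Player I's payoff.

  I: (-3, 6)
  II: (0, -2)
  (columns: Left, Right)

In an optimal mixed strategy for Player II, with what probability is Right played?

Row minima: I → -3, II → -2; maximin = -2.
Column maxima: Left → 0, Right → 6; minimax = 0.
-2 ≠ 0, so there is no saddle point; optimal play is mixed.
Let Player I play I with probability p. Expected payoff against Left: (-3)p + 0(1−p) = −3p; against Right: 6p + (-2)(1−p) = 8p − 2.
Setting these equal: −3p = 8p − 2 ⇒ −11p = -2 ⇒ p = 2/11, and the value is (-3)·(2/11) = -6/11.
For Player II: with q = P(Left), equating I's and II's payoffs gives −9q + 6 = 2q − 2 ⇒ q = 8/11.

3/11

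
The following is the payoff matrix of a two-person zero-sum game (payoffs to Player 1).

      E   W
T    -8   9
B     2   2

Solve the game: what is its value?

2

Row minima: T → -8, B → 2; maximin = 2.
Column maxima: E → 2, W → 9; minimax = 2.
Since maximin = minimax = 2, there is a saddle point and the value is 2.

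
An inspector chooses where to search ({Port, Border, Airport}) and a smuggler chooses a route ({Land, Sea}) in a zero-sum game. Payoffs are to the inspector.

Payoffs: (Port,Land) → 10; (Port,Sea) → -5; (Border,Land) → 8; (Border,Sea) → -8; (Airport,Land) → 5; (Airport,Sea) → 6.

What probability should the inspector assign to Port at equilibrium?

1/16

Row minima: Port → -5, Border → -8, Airport → 5; maximin = 5.
Column maxima: Land → 10, Sea → 6; minimax = 6.
5 ≠ 6, so there is no saddle point; optimal play is mixed.
Border is strictly dominated by Port, so the inspector never plays it.
On the remaining 2×2 (Port, Airport vs Land, Sea):
Let the inspector play Port with probability p. Expected payoff against Land: 10p + 5(1−p) = 5p + 5; against Sea: (-5)p + 6(1−p) = −11p + 6.
Setting these equal: 5p + 5 = −11p + 6 ⇒ 16p = 1 ⇒ p = 1/16, and the value is (5)·(1/16) + 5 = 85/16.
For the smuggler: with q = P(Land), equating Port's and Airport's payoffs gives 15q − 5 = −q + 6 ⇒ q = 11/16.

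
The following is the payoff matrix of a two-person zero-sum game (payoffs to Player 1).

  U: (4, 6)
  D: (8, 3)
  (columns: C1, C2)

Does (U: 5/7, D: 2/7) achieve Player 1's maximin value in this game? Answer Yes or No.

Against C1 this mix gives (5/7)·4 + (2/7)·8 = 36/7.
Against C2 this mix gives (5/7)·6 + (2/7)·3 = 36/7.
All of Player 2's active replies (C1, C2) yield 36/7, and no column does worse for Player 1. The mix makes Player 2 indifferent and guarantees 36/7, so it is optimal.

Yes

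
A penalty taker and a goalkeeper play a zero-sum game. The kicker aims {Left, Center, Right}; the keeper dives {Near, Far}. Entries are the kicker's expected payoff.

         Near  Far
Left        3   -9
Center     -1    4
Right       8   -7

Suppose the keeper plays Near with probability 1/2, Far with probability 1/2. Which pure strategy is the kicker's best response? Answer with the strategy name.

Center

Expected payoff of Left: (1/2)·3 + (1/2)·(-9) = -3.
Expected payoff of Center: (1/2)·(-1) + (1/2)·4 = 3/2.
Expected payoff of Right: (1/2)·8 + (1/2)·(-7) = 1/2.
The largest is 3/2, so the kicker's best response is Center.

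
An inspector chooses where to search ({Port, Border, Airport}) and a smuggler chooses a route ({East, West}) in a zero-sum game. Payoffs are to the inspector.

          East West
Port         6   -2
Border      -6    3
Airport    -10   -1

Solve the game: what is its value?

Row minima: Port → -2, Border → -6, Airport → -10; maximin = -2.
Column maxima: East → 6, West → 3; minimax = 3.
-2 ≠ 3, so there is no saddle point; optimal play is mixed.
Airport is strictly dominated by Border, so the inspector never plays it.
On the remaining 2×2 (Port, Border vs East, West):
Let the inspector play Port with probability p. Expected payoff against East: 6p + (-6)(1−p) = 12p − 6; against West: (-2)p + 3(1−p) = −5p + 3.
Setting these equal: 12p − 6 = −5p + 3 ⇒ 17p = 9 ⇒ p = 9/17, and the value is (12)·(9/17) − 6 = 6/17.
For the smuggler: with q = P(East), equating Port's and Border's payoffs gives 8q − 2 = −9q + 3 ⇒ q = 5/17.

6/17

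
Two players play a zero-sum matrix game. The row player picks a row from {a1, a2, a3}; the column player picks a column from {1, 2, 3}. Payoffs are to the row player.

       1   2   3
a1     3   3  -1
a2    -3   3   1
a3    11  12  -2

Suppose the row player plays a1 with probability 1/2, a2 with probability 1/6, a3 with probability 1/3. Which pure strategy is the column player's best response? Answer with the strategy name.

If the column player plays 1, the row player's expected payoff is (1/2)·3 + (1/6)·(-3) + (1/3)·11 = 14/3.
If the column player plays 2, the row player's expected payoff is (1/2)·3 + (1/6)·3 + (1/3)·12 = 6.
If the column player plays 3, the row player's expected payoff is (1/2)·(-1) + (1/6)·1 + (1/3)·(-2) = -1.
The column player minimizes the row player's payoff; the smallest is -1, so the best response is 3.

3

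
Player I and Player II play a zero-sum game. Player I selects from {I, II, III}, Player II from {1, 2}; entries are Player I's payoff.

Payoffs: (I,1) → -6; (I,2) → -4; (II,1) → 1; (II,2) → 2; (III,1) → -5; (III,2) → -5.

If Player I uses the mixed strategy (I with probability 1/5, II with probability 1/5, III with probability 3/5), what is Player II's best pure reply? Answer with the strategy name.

1

If Player II plays 1, Player I's expected payoff is (1/5)·(-6) + (1/5)·1 + (3/5)·(-5) = -4.
If Player II plays 2, Player I's expected payoff is (1/5)·(-4) + (1/5)·2 + (3/5)·(-5) = -17/5.
Player II minimizes Player I's payoff; the smallest is -4, so the best response is 1.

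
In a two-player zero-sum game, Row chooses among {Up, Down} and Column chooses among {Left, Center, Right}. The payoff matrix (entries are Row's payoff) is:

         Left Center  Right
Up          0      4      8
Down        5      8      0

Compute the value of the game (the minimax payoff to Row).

Row minima: Up → 0, Down → 0; maximin = 0.
Column maxima: Left → 5, Center → 8, Right → 8; minimax = 5.
0 ≠ 5, so there is no saddle point; optimal play is mixed.
Center is strictly dominated by Left (it gives Row strictly more in every row), so Column never plays it.
On the remaining 2×2 (Up, Down vs Left, Right):
Let Row play Up with probability p. Expected payoff against Left: 0p + 5(1−p) = −5p + 5; against Right: 8p + 0(1−p) = 8p.
Setting these equal: −5p + 5 = 8p ⇒ −13p = -5 ⇒ p = 5/13, and the value is (-5)·(5/13) + 5 = 40/13.
For Column: with q = P(Left), equating Up's and Down's payoffs gives −8q + 8 = 5q ⇒ q = 8/13.

40/13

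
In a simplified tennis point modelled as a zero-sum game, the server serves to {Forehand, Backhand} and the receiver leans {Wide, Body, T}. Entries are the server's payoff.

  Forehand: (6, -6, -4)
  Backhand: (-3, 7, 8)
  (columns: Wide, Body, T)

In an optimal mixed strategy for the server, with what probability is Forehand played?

5/11

Row minima: Forehand → -6, Backhand → -3; maximin = -3.
Column maxima: Wide → 6, Body → 7, T → 8; minimax = 6.
-3 ≠ 6, so there is no saddle point; optimal play is mixed.
T is strictly dominated by Body (it gives the server strictly more in every row), so the receiver never plays it.
On the remaining 2×2 (Forehand, Backhand vs Wide, Body):
Let the server play Forehand with probability p. Expected payoff against Wide: 6p + (-3)(1−p) = 9p − 3; against Body: (-6)p + 7(1−p) = −13p + 7.
Setting these equal: 9p − 3 = −13p + 7 ⇒ 22p = 10 ⇒ p = 5/11, and the value is (9)·(5/11) − 3 = 12/11.
For the receiver: with q = P(Wide), equating Forehand's and Backhand's payoffs gives 12q − 6 = −10q + 7 ⇒ q = 13/22.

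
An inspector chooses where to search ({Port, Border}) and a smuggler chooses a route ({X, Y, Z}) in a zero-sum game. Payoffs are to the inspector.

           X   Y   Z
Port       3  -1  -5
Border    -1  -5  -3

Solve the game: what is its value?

Row minima: Port → -5, Border → -5; maximin = -5.
Column maxima: X → 3, Y → -1, Z → -3; minimax = -3.
-5 ≠ -3, so there is no saddle point; optimal play is mixed.
X is strictly dominated by Y (it gives the inspector strictly more in every row), so the smuggler never plays it.
On the remaining 2×2 (Port, Border vs Y, Z):
Let the inspector play Port with probability p. Expected payoff against Y: (-1)p + (-5)(1−p) = 4p − 5; against Z: (-5)p + (-3)(1−p) = −2p − 3.
Setting these equal: 4p − 5 = −2p − 3 ⇒ 6p = 2 ⇒ p = 1/3, and the value is (4)·(1/3) − 5 = -11/3.
For the smuggler: with q = P(Y), equating Port's and Border's payoffs gives 4q − 5 = −2q − 3 ⇒ q = 1/3.

-11/3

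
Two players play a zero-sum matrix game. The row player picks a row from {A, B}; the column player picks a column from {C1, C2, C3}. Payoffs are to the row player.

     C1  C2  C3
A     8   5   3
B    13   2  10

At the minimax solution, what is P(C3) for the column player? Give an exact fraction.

3/10

Row minima: A → 3, B → 2; maximin = 3.
Column maxima: C1 → 13, C2 → 5, C3 → 10; minimax = 5.
3 ≠ 5, so there is no saddle point; optimal play is mixed.
C1 is strictly dominated by C2 (it gives the row player strictly more in every row), so the column player never plays it.
On the remaining 2×2 (A, B vs C2, C3):
Let the row player play A with probability p. Expected payoff against C2: 5p + 2(1−p) = 3p + 2; against C3: 3p + 10(1−p) = −7p + 10.
Setting these equal: 3p + 2 = −7p + 10 ⇒ 10p = 8 ⇒ p = 4/5, and the value is (3)·(4/5) + 2 = 22/5.
For the column player: with q = P(C2), equating A's and B's payoffs gives 2q + 3 = −8q + 10 ⇒ q = 7/10.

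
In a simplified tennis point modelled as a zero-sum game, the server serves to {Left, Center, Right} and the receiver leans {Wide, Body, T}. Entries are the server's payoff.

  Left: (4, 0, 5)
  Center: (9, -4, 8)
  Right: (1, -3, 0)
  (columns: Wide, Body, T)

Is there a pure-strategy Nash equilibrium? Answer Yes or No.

Yes

Row minima: Left → 0, Center → -4, Right → -3; maximin = 0.
Column maxima: Wide → 9, Body → 0, T → 8; minimax = 0.
maximin = minimax = 0, so a saddle point exists.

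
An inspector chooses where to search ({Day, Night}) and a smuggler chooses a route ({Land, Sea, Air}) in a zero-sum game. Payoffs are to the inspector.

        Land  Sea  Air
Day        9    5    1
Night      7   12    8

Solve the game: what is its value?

65/9

Row minima: Day → 1, Night → 7; maximin = 7.
Column maxima: Land → 9, Sea → 12, Air → 8; minimax = 8.
7 ≠ 8, so there is no saddle point; optimal play is mixed.
Sea is strictly dominated by Air (it gives the inspector strictly more in every row), so the smuggler never plays it.
On the remaining 2×2 (Day, Night vs Land, Air):
Let the inspector play Day with probability p. Expected payoff against Land: 9p + 7(1−p) = 2p + 7; against Air: 1p + 8(1−p) = −7p + 8.
Setting these equal: 2p + 7 = −7p + 8 ⇒ 9p = 1 ⇒ p = 1/9, and the value is (2)·(1/9) + 7 = 65/9.
For the smuggler: with q = P(Land), equating Day's and Night's payoffs gives 8q + 1 = −q + 8 ⇒ q = 7/9.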